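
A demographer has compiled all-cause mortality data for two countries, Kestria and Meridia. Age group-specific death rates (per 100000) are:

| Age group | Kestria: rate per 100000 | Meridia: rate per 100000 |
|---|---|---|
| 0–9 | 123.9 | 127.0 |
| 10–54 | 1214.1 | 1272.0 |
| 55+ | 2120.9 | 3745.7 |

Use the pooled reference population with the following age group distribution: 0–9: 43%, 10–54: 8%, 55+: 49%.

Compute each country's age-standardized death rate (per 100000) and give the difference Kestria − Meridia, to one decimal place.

Standard weights: 0.43, 0.08, 0.49.
Kestria: 0.4300×123.9 + 0.0800×1214.1 + 0.4900×2120.9 = 1189.6460 per 100000.
Meridia: 0.4300×127.0 + 0.0800×1272.0 + 0.4900×3745.7 = 1991.7630 per 100000.
Difference = 1189.6460 − 1991.7630 = -802.1170.

-802.1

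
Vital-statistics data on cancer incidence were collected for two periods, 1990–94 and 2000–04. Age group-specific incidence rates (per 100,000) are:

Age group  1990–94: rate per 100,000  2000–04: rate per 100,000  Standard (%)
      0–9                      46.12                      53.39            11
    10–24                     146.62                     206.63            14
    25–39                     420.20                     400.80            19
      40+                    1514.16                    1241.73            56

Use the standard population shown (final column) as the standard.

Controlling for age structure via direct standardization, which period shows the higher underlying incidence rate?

1990–94

Standard weights: 0.11, 0.14, 0.19, 0.56.
1990–94: 0.1100×46.12 + 0.1400×146.62 + 0.1900×420.20 + 0.5600×1514.16 = 953.3676 per 100,000.
2000–04: 0.1100×53.39 + 0.1400×206.63 + 0.1900×400.80 + 0.5600×1241.73 = 806.3219 per 100,000.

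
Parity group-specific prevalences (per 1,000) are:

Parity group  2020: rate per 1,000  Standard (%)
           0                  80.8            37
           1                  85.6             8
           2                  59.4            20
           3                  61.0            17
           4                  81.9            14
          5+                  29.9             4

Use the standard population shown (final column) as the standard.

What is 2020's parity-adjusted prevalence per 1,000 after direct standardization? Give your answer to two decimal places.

71.66

Standard weights: 0.37, 0.08, 0.20, 0.17, 0.14, 0.04.
Standardized rate: 0.3700×80.8 + 0.0800×85.6 + 0.2000×59.4 + 0.1700×61.0 + 0.1400×81.9 + 0.0400×29.9 = 71.6560 per 1,000.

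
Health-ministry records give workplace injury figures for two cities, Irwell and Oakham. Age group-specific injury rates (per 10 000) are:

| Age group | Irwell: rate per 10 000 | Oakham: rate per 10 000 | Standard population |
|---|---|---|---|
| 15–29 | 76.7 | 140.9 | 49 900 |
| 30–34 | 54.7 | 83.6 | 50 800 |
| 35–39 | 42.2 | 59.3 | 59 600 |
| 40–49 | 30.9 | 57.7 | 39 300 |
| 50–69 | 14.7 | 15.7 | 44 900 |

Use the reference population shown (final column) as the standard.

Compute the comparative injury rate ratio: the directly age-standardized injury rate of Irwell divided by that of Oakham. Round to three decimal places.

Standard total = 244 500; weights = 0.2041, 0.2078, 0.2438, 0.1607, 0.1836.
Irwell: 0.2041×76.7 + 0.2078×54.7 + 0.2438×42.2 + 0.1607×30.9 + 0.1836×14.7 = 44.9718 per 10 000.
Oakham: 0.2041×140.9 + 0.2078×83.6 + 0.2438×59.3 + 0.1607×57.7 + 0.1836×15.7 = 72.7387 per 10 000.
Ratio = 44.9718 ÷ 72.7387 = 0.61827.

0.618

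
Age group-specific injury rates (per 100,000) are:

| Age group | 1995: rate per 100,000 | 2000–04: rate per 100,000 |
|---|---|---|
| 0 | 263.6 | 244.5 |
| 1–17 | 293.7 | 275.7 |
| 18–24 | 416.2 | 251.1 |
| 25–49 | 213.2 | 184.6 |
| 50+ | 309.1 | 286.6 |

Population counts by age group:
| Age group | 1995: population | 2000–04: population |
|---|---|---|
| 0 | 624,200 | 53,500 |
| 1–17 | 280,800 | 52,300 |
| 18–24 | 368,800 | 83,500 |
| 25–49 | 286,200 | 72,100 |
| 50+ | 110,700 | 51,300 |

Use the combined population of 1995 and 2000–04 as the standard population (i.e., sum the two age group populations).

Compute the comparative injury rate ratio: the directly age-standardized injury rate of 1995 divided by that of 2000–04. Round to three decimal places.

1.222

Combined standard total = 1,983,400; weights = 0.3417, 0.1679, 0.2280, 0.1806, 0.0817.
1995: 0.3417×263.6 + 0.1679×293.7 + 0.2280×416.2 + 0.1806×213.2 + 0.0817×309.1 = 298.0661 per 100,000.
2000–04: 0.3417×244.5 + 0.1679×275.7 + 0.2280×251.1 + 0.1806×184.6 + 0.0817×286.6 = 243.8627 per 100,000.
Ratio = 298.0661 ÷ 243.8627 = 1.22227.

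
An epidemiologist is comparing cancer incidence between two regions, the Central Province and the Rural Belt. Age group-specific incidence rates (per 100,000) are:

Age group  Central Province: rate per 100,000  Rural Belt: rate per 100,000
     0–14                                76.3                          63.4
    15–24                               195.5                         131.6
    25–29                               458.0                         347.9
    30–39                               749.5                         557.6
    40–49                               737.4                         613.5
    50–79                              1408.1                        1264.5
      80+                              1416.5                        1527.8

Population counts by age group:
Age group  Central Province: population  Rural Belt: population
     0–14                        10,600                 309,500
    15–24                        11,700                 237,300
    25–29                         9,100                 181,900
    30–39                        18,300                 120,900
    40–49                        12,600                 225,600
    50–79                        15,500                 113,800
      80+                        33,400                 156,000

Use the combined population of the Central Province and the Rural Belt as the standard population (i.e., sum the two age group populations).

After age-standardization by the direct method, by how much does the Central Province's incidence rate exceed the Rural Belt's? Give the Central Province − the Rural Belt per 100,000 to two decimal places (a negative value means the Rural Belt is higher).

Combined standard total = 1,456,200; weights = 0.2198, 0.1710, 0.1312, 0.0956, 0.1636, 0.0888, 0.1301.
The Central Province: 0.2198×76.3 + 0.1710×195.5 + 0.1312×458.0 + 0.0956×749.5 + 0.1636×737.4 + 0.0888×1408.1 + 0.1301×1416.5 = 611.8065 per 100,000.
The Rural Belt: 0.2198×63.4 + 0.1710×131.6 + 0.1312×347.9 + 0.0956×557.6 + 0.1636×613.5 + 0.0888×1264.5 + 0.1301×1527.8 = 546.7178 per 100,000.
Difference = 611.8065 − 546.7178 = 65.0887.

65.09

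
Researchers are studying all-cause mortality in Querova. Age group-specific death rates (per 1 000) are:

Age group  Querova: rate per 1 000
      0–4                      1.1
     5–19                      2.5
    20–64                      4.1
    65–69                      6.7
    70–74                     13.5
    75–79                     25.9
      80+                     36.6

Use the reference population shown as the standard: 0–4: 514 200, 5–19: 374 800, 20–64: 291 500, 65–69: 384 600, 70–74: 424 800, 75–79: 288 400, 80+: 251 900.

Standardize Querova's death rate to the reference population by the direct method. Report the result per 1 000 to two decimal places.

Standard total = 2 530 200; weights = 0.2032, 0.1481, 0.1152, 0.1520, 0.1679, 0.1140, 0.0996.
Standardized rate: 0.2032×1.1 + 0.1481×2.5 + 0.1152×4.1 + 0.1520×6.7 + 0.1679×13.5 + 0.1140×25.9 + 0.0996×36.6 = 10.9472 per 1 000.

10.95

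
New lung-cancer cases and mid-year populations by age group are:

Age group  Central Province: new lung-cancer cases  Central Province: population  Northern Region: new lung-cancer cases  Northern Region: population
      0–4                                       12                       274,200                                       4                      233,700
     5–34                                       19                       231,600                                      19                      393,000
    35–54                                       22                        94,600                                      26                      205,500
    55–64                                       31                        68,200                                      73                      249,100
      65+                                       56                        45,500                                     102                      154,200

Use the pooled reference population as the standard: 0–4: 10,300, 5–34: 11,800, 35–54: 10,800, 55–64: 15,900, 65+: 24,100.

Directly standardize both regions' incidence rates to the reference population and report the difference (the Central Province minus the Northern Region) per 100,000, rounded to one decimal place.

Age-specific rates per 100,000 for the Central Province: 4.38, 8.20, 23.26, 45.45, 123.08.
For the Northern Region: 1.71, 4.83, 12.65, 29.31, 66.15.
Standard total = 72,900; weights = 0.1413, 0.1619, 0.1481, 0.2181, 0.3306.
The Central Province: 0.1413×4.38 + 0.1619×8.20 + 0.1481×23.26 + 0.2181×45.45 + 0.3306×123.08 = 55.9935 per 100,000.
The Northern Region: 0.1413×1.71 + 0.1619×4.83 + 0.1481×12.65 + 0.2181×29.31 + 0.3306×66.15 = 31.1583 per 100,000.
Difference = 55.9935 − 31.1583 = 24.8352.

24.8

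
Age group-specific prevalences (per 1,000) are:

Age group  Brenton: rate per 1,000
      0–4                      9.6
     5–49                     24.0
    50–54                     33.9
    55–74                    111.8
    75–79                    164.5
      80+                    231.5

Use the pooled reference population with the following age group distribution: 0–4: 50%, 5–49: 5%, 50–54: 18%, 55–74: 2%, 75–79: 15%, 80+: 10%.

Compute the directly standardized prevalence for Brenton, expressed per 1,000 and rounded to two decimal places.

62.16

Standard weights: 0.50, 0.05, 0.18, 0.02, 0.15, 0.10.
Standardized rate: 0.5000×9.6 + 0.0500×24.0 + 0.1800×33.9 + 0.0200×111.8 + 0.1500×164.5 + 0.1000×231.5 = 62.1630 per 1,000.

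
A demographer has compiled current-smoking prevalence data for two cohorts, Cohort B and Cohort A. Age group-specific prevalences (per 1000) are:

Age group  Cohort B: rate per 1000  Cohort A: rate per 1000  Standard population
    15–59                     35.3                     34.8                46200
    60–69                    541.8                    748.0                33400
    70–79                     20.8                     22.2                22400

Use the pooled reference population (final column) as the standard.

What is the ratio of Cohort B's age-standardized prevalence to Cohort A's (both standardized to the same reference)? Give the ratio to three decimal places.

0.745

Standard total = 102000; weights = 0.4529, 0.3275, 0.2196.
Cohort B: 0.4529×35.3 + 0.3275×541.8 + 0.2196×20.8 = 197.9696 per 1000.
Cohort A: 0.4529×34.8 + 0.3275×748.0 + 0.2196×22.2 = 265.5710 per 1000.
Ratio = 197.9696 ÷ 265.5710 = 0.74545.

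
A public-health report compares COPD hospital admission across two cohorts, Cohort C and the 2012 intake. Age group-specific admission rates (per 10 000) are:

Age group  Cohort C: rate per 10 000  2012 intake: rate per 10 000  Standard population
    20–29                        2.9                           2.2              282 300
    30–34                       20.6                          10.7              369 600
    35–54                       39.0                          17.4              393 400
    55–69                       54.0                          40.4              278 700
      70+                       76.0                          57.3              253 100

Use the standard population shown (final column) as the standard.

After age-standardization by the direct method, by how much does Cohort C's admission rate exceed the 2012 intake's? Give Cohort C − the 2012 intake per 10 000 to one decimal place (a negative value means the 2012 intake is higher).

Standard total = 1 577 100; weights = 0.1790, 0.2344, 0.2494, 0.1767, 0.1605.
Cohort C: 0.1790×2.9 + 0.2344×20.6 + 0.2494×39.0 + 0.1767×54.0 + 0.1605×76.0 = 36.8147 per 10 000.
The 2012 intake: 0.1790×2.2 + 0.2344×10.7 + 0.2494×17.4 + 0.1767×40.4 + 0.1605×57.3 = 23.5768 per 10 000.
Difference = 36.8147 − 23.5768 = 13.2378.

13.2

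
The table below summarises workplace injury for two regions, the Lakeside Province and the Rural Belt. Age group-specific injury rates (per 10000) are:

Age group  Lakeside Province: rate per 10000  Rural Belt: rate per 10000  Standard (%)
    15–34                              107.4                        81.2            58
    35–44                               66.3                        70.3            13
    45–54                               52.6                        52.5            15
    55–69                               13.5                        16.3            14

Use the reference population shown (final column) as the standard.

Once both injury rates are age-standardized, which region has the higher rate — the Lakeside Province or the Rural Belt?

Lakeside Province

Standard weights: 0.58, 0.13, 0.15, 0.14.
The Lakeside Province: 0.5800×107.4 + 0.1300×66.3 + 0.1500×52.6 + 0.1400×13.5 = 80.6910 per 10000.
The Rural Belt: 0.5800×81.2 + 0.1300×70.3 + 0.1500×52.5 + 0.1400×16.3 = 66.3920 per 10000.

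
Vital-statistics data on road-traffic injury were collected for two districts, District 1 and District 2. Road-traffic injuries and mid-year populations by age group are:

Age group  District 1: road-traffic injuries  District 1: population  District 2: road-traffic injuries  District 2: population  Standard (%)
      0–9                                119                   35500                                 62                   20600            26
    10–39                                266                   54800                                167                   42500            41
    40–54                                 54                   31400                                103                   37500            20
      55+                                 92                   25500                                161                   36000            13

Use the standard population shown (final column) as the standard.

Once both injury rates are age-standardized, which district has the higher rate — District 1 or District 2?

Age-specific rates per 100000 for District 1: 335.21, 485.40, 171.97, 360.78.
For District 2: 300.97, 392.94, 274.67, 447.22.
Standard weights: 0.26, 0.41, 0.20, 0.13.
District 1: 0.2600×335.21 + 0.4100×485.40 + 0.2000×171.97 + 0.1300×360.78 = 367.4664 per 100000.
District 2: 0.2600×300.97 + 0.4100×392.94 + 0.2000×274.67 + 0.1300×447.22 = 352.4305 per 100000.
The crude rates (360.73 vs 360.91) would put District 2 higher, but that reflects its age composition; once standardized to a common age structure, District 1 has the higher underlying rate.

District 1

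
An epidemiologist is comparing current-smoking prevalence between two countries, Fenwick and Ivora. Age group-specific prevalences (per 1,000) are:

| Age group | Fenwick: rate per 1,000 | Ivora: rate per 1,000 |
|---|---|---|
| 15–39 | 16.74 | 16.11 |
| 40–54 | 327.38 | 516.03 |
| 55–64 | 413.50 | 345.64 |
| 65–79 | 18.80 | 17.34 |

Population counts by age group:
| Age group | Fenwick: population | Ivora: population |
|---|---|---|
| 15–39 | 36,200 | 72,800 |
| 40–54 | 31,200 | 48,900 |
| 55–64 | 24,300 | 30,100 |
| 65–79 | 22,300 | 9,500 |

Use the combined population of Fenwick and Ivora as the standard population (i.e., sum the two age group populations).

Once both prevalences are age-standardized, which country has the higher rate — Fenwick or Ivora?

Ivora

Combined standard total = 275,300; weights = 0.3959, 0.2910, 0.1976, 0.1155.
Fenwick: 0.3959×16.74 + 0.2910×327.38 + 0.1976×413.50 + 0.1155×18.80 = 185.7611 per 1,000.
Ivora: 0.3959×16.11 + 0.2910×516.03 + 0.1976×345.64 + 0.1155×17.34 = 226.8225 per 1,000.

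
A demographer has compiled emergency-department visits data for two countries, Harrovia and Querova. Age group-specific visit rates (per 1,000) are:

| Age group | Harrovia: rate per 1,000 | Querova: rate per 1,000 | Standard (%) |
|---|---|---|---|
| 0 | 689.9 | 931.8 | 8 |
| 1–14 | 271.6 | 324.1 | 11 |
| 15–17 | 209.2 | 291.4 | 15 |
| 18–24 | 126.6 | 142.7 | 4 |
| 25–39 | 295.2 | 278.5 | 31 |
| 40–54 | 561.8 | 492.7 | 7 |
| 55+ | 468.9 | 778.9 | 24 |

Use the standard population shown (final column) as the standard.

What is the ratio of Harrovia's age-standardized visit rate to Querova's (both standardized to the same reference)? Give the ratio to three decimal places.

Standard weights: 0.08, 0.11, 0.15, 0.04, 0.31, 0.07, 0.24.
Harrovia: 0.0800×689.9 + 0.1100×271.6 + 0.1500×209.2 + 0.0400×126.6 + 0.3100×295.2 + 0.0700×561.8 + 0.2400×468.9 = 364.8860 per 1,000.
Querova: 0.0800×931.8 + 0.1100×324.1 + 0.1500×291.4 + 0.0400×142.7 + 0.3100×278.5 + 0.0700×492.7 + 0.2400×778.9 = 467.3730 per 1,000.
Ratio = 364.8860 ÷ 467.3730 = 0.78072.

0.781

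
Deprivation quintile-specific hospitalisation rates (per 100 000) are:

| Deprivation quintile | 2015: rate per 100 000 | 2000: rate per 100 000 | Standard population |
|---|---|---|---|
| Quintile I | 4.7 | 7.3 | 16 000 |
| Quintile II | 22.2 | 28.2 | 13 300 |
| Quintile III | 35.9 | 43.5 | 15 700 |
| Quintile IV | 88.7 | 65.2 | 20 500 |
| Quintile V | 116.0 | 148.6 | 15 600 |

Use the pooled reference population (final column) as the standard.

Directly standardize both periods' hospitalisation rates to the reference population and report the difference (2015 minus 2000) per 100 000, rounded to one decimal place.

-3.3

Standard total = 81 100; weights = 0.1973, 0.1640, 0.1936, 0.2528, 0.1924.
2015: 0.1973×4.7 + 0.1640×22.2 + 0.1936×35.9 + 0.2528×88.7 + 0.1924×116.0 = 56.2520 per 100 000.
2000: 0.1973×7.3 + 0.1640×28.2 + 0.1936×43.5 + 0.2528×65.2 + 0.1924×148.6 = 59.5508 per 100 000.
Difference = 56.2520 − 59.5508 = -3.2988.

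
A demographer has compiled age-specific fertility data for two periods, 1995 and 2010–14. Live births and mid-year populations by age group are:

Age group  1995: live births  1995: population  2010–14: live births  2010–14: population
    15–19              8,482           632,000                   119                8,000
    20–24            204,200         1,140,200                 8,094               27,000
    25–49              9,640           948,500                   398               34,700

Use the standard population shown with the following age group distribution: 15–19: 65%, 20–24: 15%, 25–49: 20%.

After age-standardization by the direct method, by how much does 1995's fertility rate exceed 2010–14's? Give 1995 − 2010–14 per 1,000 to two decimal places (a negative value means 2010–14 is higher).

Age-specific rates per 1,000 for 1995: 13.421, 179.091, 10.163.
For 2010–14: 14.875, 299.778, 11.470.
Standard weights: 0.65, 0.15, 0.20.
1995: 0.6500×13.421 + 0.1500×179.091 + 0.2000×10.163 = 37.6200 per 1,000.
2010–14: 0.6500×14.875 + 0.1500×299.778 + 0.2000×11.470 = 56.9294 per 1,000.
Difference = 37.6200 − 56.9294 = -19.3094.

-19.31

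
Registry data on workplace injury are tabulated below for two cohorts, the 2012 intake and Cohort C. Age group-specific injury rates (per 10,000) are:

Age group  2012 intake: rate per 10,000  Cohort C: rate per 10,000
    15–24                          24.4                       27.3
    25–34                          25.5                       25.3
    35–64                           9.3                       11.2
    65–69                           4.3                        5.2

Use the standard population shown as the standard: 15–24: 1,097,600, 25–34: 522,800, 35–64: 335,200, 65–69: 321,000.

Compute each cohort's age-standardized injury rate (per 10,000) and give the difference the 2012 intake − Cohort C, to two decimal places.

Standard total = 2,276,600; weights = 0.4821, 0.2296, 0.1472, 0.1410.
The 2012 intake: 0.4821×24.4 + 0.2296×25.5 + 0.1472×9.3 + 0.1410×4.3 = 19.5952 per 10,000.
Cohort C: 0.4821×27.3 + 0.2296×25.3 + 0.1472×11.2 + 0.1410×5.2 = 21.3541 per 10,000.
Difference = 19.5952 − 21.3541 = -1.7589.

-1.76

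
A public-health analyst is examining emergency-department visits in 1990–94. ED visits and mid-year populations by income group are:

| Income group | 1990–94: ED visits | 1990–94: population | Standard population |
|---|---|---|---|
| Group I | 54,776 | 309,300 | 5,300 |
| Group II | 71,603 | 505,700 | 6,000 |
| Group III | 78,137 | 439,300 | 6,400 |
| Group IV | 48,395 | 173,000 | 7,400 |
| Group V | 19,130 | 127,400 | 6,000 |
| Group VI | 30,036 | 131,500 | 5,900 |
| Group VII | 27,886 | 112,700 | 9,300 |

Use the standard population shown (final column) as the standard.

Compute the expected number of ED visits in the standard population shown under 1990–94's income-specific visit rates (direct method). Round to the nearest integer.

Income-specific rates per 1,000 for 1990–94: 177.097, 141.592, 177.867, 279.740, 150.157, 228.411, 247.436.
Expected ED visits = Σ (standard pop × income-specific rate ÷ 1,000)
= 5,300×177.097/1,000 + 6,000×141.592/1,000 + 6,400×177.867/1,000 + 7,400×279.740/1,000 + 6,000×150.157/1,000 + 5,900×228.411/1,000 + 9,300×247.436/1,000
= 938.61 + 849.55 + 1138.35 + 2070.08 + 900.94 + 1347.62 + 2301.15 = 9546.30.

9546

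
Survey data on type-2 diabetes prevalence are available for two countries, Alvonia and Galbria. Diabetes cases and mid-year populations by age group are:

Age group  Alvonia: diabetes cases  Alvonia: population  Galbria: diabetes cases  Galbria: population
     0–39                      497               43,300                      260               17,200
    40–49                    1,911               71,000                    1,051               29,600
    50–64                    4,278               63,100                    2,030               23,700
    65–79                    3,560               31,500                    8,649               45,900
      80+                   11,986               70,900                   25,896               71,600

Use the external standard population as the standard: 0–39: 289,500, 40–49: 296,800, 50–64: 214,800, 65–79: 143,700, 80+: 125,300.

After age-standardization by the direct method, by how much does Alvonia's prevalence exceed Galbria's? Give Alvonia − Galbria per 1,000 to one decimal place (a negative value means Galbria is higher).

-39.6

Age-specific rates per 1,000 for Alvonia: 11.478, 26.915, 67.797, 113.016, 169.055.
For Galbria: 15.116, 35.507, 85.654, 188.431, 361.676.
Standard total = 1,070,100; weights = 0.2705, 0.2774, 0.2007, 0.1343, 0.1171.
Alvonia: 0.2705×11.478 + 0.2774×26.915 + 0.2007×67.797 + 0.1343×113.016 + 0.1171×169.055 = 59.1507 per 1,000.
Galbria: 0.2705×15.116 + 0.2774×35.507 + 0.2007×85.654 + 0.1343×188.431 + 0.1171×361.676 = 98.7839 per 1,000.
Difference = 59.1507 − 98.7839 = -39.6331.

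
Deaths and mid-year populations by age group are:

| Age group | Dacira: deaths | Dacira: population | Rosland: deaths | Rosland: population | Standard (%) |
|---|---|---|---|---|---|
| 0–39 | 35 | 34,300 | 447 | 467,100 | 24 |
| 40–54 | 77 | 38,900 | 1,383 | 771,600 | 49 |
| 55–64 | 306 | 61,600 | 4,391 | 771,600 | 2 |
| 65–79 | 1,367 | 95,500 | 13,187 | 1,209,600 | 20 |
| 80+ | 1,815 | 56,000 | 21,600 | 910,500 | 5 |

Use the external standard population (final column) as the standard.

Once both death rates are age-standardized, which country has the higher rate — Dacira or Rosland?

Age-specific rates per 1,000 for Dacira: 1.020, 1.979, 4.968, 14.314, 32.411.
For Rosland: 0.957, 1.792, 5.691, 10.902, 23.723.
Standard weights: 0.24, 0.49, 0.02, 0.20, 0.05.
Dacira: 0.2400×1.020 + 0.4900×1.979 + 0.0200×4.968 + 0.2000×14.314 + 0.0500×32.411 = 5.7975 per 1,000.
Rosland: 0.2400×0.957 + 0.4900×1.792 + 0.0200×5.691 + 0.2000×10.902 + 0.0500×23.723 = 4.5883 per 1,000.

Dacira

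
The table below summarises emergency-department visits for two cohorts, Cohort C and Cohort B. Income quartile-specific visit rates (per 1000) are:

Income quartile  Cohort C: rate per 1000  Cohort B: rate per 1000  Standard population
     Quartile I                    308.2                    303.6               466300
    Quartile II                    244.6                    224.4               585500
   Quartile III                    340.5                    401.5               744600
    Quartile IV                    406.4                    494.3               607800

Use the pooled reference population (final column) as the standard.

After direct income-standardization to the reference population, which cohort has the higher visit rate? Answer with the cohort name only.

Cohort B

Standard total = 2404200; weights = 0.1940, 0.2435, 0.3097, 0.2528.
Cohort C: 0.1940×308.2 + 0.2435×244.6 + 0.3097×340.5 + 0.2528×406.4 = 327.5406 per 1000.
Cohort B: 0.1940×303.6 + 0.2435×224.4 + 0.3097×401.5 + 0.2528×494.3 = 362.8431 per 1000.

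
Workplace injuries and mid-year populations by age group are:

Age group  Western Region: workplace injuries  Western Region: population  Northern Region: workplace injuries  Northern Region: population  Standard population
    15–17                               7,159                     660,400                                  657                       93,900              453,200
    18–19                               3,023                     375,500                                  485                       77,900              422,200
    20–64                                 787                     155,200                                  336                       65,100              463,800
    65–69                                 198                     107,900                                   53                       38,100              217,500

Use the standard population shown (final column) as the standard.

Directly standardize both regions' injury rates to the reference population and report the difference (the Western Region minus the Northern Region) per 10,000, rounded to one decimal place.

Age-specific rates per 10,000 for the Western Region: 108.40, 80.51, 50.71, 18.35.
For the Northern Region: 69.97, 62.26, 51.61, 13.91.
Standard total = 1,556,700; weights = 0.2911, 0.2712, 0.2979, 0.1397.
The Western Region: 0.2911×108.40 + 0.2712×80.51 + 0.2979×50.71 + 0.1397×18.35 = 71.0659 per 10,000.
The Northern Region: 0.2911×69.97 + 0.2712×62.26 + 0.2979×51.61 + 0.1397×13.91 = 54.5764 per 10,000.
Difference = 71.0659 − 54.5764 = 16.4895.

16.5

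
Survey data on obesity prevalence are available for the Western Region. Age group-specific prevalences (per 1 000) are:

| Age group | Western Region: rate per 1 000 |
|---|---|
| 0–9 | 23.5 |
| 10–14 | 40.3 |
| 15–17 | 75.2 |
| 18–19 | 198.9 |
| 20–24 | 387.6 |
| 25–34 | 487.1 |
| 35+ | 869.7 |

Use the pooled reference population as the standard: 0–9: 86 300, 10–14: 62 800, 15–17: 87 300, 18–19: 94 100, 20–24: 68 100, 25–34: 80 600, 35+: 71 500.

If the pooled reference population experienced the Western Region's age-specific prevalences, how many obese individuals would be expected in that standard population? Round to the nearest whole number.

Expected obese individuals = Σ (standard pop × age-specific rate ÷ 1 000)
= 86 300×23.5/1 000 + 62 800×40.3/1 000 + 87 300×75.2/1 000 + 94 100×198.9/1 000 + 68 100×387.6/1 000 + 80 600×487.1/1 000 + 71 500×869.7/1 000
= 2028.05 + 2530.84 + 6564.96 + 18716.49 + 26395.56 + 39260.26 + 62183.55 = 157679.71.

157680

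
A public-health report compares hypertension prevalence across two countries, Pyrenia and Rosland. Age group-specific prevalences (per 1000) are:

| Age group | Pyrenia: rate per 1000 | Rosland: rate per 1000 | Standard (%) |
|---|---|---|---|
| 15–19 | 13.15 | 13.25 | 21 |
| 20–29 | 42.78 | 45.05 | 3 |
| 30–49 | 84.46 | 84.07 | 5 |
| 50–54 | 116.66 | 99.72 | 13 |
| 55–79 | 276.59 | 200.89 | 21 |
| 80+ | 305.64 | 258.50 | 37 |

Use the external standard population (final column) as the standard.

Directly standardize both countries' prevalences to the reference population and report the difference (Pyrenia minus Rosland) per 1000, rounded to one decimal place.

Standard weights: 0.21, 0.03, 0.05, 0.13, 0.21, 0.37.
Pyrenia: 0.2100×13.15 + 0.0300×42.78 + 0.0500×84.46 + 0.1300×116.66 + 0.2100×276.59 + 0.3700×305.64 = 194.6044 per 1000.
Rosland: 0.2100×13.25 + 0.0300×45.05 + 0.0500×84.07 + 0.1300×99.72 + 0.2100×200.89 + 0.3700×258.50 = 159.1330 per 1000.
Difference = 194.6044 − 159.1330 = 35.4714.

35.5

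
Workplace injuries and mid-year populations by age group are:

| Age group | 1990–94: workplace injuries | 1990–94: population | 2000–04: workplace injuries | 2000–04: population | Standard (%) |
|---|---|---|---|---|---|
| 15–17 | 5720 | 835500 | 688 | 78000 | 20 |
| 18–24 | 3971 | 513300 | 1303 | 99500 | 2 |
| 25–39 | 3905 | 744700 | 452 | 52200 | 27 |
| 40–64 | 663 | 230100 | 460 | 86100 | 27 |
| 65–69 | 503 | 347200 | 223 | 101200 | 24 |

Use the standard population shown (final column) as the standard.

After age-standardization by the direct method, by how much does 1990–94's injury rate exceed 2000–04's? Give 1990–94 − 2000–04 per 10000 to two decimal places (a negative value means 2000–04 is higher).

-22.70

Age-specific rates per 10000 for 1990–94: 68.46, 77.36, 52.44, 28.81, 14.49.
For 2000–04: 88.21, 130.95, 86.59, 53.43, 22.04.
Standard weights: 0.20, 0.02, 0.27, 0.27, 0.24.
1990–94: 0.2000×68.46 + 0.0200×77.36 + 0.2700×52.44 + 0.2700×28.81 + 0.2400×14.49 = 40.6543 per 10000.
2000–04: 0.2000×88.21 + 0.0200×130.95 + 0.2700×86.59 + 0.2700×53.43 + 0.2400×22.04 = 63.3531 per 10000.
Difference = 40.6543 − 63.3531 = -22.6987.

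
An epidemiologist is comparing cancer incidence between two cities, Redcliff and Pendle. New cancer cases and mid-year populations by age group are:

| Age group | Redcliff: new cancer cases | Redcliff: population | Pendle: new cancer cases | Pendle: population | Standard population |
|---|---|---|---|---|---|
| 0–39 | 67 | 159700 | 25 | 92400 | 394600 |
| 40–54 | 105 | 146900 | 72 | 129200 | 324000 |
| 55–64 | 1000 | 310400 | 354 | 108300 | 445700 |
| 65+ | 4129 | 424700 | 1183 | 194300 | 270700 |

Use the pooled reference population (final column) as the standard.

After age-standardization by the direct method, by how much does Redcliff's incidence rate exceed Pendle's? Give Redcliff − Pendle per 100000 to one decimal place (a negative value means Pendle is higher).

74.7

Age-specific rates per 100000 for Redcliff: 41.95, 71.48, 322.16, 972.22.
For Pendle: 27.06, 55.73, 326.87, 608.85.
Standard total = 1435000; weights = 0.2750, 0.2258, 0.3106, 0.1886.
Redcliff: 0.2750×41.95 + 0.2258×71.48 + 0.3106×322.16 + 0.1886×972.22 = 311.1367 per 100000.
Pendle: 0.2750×27.06 + 0.2258×55.73 + 0.3106×326.87 + 0.1886×608.85 = 236.4002 per 100000.
Difference = 311.1367 − 236.4002 = 74.7365.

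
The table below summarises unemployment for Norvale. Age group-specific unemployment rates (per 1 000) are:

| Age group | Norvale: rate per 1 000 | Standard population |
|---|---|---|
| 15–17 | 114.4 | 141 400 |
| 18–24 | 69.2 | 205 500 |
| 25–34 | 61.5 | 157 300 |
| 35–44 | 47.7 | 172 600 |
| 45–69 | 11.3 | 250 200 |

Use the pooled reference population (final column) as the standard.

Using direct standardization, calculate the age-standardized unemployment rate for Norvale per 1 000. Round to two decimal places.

Standard total = 927 000; weights = 0.1525, 0.2217, 0.1697, 0.1862, 0.2699.
Standardized rate: 0.1525×114.4 + 0.2217×69.2 + 0.1697×61.5 + 0.1862×47.7 + 0.2699×11.3 = 55.1575 per 1 000.

55.16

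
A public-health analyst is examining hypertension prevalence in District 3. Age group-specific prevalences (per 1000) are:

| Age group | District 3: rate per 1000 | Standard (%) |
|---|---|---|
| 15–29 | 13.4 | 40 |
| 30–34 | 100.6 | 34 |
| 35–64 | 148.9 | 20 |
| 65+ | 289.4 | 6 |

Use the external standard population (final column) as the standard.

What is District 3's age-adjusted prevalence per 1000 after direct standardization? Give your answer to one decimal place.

Standard weights: 0.40, 0.34, 0.20, 0.06.
Standardized rate: 0.4000×13.4 + 0.3400×100.6 + 0.2000×148.9 + 0.0600×289.4 = 86.7080 per 1000.

86.7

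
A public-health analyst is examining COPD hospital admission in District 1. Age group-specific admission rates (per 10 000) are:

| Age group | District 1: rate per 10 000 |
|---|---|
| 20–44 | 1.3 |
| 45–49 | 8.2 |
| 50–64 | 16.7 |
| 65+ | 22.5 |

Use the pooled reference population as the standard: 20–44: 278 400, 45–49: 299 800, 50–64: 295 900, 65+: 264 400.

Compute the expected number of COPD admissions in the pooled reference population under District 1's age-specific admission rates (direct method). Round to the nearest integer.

Expected COPD admissions = Σ (standard pop × age-specific rate ÷ 10 000)
= 278 400×1.3/10 000 + 299 800×8.2/10 000 + 295 900×16.7/10 000 + 264 400×22.5/10 000
= 36.19 + 245.84 + 494.15 + 594.90 = 1371.08.

1371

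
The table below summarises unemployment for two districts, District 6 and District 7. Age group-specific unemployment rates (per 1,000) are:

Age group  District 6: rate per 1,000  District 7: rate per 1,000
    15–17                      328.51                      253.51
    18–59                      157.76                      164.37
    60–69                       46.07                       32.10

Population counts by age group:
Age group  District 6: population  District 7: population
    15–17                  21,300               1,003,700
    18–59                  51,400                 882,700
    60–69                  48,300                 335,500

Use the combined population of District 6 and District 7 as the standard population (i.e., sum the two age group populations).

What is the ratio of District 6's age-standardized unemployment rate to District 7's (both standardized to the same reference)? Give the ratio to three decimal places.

1.179

Combined standard total = 2,342,900; weights = 0.4375, 0.3987, 0.1638.
District 6: 0.4375×328.51 + 0.3987×157.76 + 0.1638×46.07 = 214.1654 per 1,000.
District 7: 0.4375×253.51 + 0.3987×164.37 + 0.1638×32.10 = 181.7003 per 1,000.
Ratio = 214.1654 ÷ 181.7003 = 1.17867.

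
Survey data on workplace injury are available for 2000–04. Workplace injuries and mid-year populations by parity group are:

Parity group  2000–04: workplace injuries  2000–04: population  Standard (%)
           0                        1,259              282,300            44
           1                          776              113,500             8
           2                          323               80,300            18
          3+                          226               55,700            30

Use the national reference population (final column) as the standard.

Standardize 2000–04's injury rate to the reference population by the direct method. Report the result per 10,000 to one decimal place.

44.5

Parity-specific rates per 10,000 for 2000–04: 44.60, 68.37, 40.22, 40.57.
Standard weights: 0.44, 0.08, 0.18, 0.30.
Standardized rate: 0.4400×44.60 + 0.0800×68.37 + 0.1800×40.22 + 0.3000×40.57 = 44.5054 per 10,000.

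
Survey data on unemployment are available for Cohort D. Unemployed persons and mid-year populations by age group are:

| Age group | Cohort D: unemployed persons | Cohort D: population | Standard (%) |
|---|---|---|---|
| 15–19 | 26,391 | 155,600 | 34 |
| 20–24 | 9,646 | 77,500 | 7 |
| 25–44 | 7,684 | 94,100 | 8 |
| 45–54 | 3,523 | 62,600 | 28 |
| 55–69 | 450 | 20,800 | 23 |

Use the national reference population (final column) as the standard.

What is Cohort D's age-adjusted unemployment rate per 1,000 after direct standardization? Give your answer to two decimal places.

Age-specific rates per 1,000 for Cohort D: 169.608, 124.465, 81.658, 56.278, 21.635.
Standard weights: 0.34, 0.07, 0.08, 0.28, 0.23.
Standardized rate: 0.3400×169.608 + 0.0700×124.465 + 0.0800×81.658 + 0.2800×56.278 + 0.2300×21.635 = 93.6456 per 1,000.

93.65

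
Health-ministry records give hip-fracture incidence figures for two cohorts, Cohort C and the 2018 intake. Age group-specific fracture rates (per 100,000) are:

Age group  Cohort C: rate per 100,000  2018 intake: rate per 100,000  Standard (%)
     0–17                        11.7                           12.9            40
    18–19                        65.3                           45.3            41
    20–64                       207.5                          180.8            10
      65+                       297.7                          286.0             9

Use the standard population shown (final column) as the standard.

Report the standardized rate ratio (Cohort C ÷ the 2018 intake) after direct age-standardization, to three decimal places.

Standard weights: 0.40, 0.41, 0.10, 0.09.
Cohort C: 0.4000×11.7 + 0.4100×65.3 + 0.1000×207.5 + 0.0900×297.7 = 78.9960 per 100,000.
The 2018 intake: 0.4000×12.9 + 0.4100×45.3 + 0.1000×180.8 + 0.0900×286.0 = 67.5530 per 100,000.
Ratio = 78.9960 ÷ 67.5530 = 1.16939.

1.169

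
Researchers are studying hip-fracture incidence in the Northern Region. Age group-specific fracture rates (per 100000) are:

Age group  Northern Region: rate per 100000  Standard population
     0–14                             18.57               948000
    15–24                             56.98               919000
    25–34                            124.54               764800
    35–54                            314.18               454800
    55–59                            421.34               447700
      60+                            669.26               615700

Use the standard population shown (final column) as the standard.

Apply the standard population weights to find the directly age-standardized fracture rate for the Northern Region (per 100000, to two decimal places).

218.99

Standard total = 4150000; weights = 0.2284, 0.2214, 0.1843, 0.1096, 0.1079, 0.1484.
Standardized rate: 0.2284×18.57 + 0.2214×56.98 + 0.1843×124.54 + 0.1096×314.18 + 0.1079×421.34 + 0.1484×669.26 = 218.9888 per 100000.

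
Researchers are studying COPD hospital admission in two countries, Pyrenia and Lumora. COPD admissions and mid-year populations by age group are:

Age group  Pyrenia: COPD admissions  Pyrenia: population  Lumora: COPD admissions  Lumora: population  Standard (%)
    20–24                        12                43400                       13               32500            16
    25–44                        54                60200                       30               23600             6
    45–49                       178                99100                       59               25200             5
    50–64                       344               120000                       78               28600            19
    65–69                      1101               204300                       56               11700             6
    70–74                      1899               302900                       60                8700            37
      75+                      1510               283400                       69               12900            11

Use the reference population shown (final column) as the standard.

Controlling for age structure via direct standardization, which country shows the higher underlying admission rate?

Age-specific rates per 10000 for Pyrenia: 2.76, 8.97, 17.96, 28.67, 53.89, 62.69, 53.28.
For Lumora: 4.00, 12.71, 23.41, 27.27, 47.86, 68.97, 53.49.
Standard weights: 0.16, 0.06, 0.05, 0.19, 0.06, 0.37, 0.11.
Pyrenia: 0.1600×2.76 + 0.0600×8.97 + 0.0500×17.96 + 0.1900×28.67 + 0.0600×53.89 + 0.3700×62.69 + 0.1100×53.28 = 39.6166 per 10000.
Lumora: 0.1600×4.00 + 0.0600×12.71 + 0.0500×23.41 + 0.1900×27.27 + 0.0600×47.86 + 0.3700×68.97 + 0.1100×53.49 = 42.0279 per 10000.
The crude rates (45.79 vs 25.49) would put Pyrenia higher, but that reflects its age composition; once standardized to a common age structure, Lumora has the higher underlying rate.

Lumora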